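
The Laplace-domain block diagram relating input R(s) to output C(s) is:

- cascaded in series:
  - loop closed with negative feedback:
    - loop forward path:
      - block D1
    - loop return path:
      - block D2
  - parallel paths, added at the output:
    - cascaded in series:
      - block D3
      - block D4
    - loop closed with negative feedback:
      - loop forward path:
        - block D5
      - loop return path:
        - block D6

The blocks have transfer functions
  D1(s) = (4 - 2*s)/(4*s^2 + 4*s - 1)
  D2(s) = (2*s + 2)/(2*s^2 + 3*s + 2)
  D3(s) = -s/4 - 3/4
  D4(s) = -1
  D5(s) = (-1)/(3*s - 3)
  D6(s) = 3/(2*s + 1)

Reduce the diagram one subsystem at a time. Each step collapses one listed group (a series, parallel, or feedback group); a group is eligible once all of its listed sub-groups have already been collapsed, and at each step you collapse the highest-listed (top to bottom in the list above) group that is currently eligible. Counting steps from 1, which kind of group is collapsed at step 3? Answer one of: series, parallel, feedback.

[1] close the feedback loop around D1, D2
[2] multiply D3, D4 (series)
[3] collapse the loop (D5 forward, D6 return)
[4] reduce the parallel group (D3*D4), [D5/(1+D5*D6)]
[5] multiply [D1/(1+D1*D2)], ((D3*D4)+[D5/(1+D5*D6)]) (series)
At step 3 the group reduced is feedback.

Therefore the answer is feedback.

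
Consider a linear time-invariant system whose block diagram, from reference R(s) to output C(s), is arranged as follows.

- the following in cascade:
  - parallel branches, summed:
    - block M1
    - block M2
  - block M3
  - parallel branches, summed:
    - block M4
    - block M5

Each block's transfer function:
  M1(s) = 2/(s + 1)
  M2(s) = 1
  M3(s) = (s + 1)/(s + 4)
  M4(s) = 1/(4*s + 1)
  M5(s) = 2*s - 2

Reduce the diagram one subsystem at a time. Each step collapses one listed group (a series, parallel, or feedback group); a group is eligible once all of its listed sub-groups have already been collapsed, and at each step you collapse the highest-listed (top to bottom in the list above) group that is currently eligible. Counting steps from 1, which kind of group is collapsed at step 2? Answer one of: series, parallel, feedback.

Reducing step by step:

[1] reduce the parallel group M1, M2
[2] add M4, M5 (parallel)
[3] series reduction of (M1+M2), M3, (M4+M5)
Step 2 collapses a parallel group.

Answer: parallel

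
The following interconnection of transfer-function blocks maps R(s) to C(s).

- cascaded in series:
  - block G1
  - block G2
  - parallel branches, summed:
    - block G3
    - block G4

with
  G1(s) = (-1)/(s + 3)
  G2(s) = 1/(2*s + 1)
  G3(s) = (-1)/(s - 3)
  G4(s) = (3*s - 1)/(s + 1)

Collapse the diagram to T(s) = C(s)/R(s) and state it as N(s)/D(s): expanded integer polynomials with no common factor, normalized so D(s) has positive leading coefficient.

First reduce the diagram to T(s).

[1] sum the parallel branches G3, G4: (3*s^2 - 11*s + 2)/(s^2 - 2*s - 3)
[2] multiply G1, G2, (G3+G4) (series), giving the overall T(s)

Answer: (-3*s^2 + 11*s - 2)/(2*s^4 + 3*s^3 - 17*s^2 - 27*s - 9)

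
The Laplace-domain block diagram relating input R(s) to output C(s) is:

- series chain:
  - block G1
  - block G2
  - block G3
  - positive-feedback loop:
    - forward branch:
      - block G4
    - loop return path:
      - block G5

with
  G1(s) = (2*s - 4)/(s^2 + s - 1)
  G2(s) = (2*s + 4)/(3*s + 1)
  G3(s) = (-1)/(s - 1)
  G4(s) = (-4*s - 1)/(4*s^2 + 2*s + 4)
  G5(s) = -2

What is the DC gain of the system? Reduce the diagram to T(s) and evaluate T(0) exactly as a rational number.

Answer: -8

Working:
1. apply the feedback formula to G4, G5 = (-4*s - 1)/(4*s^2 - 6*s + 2)
2. multiply G1, G2, G3, [G4/(1-G4*G5)] (series) = (8*s^3 + 2*s^2 - 32*s - 8)/(6*s^6 - 7*s^5 - 12*s^4 + 21*s^3 - 7*s^2 - 2*s + 1)
That last expression is T(s); at s = 0 only the constant terms survive, so T(0) = -8/1 = -8.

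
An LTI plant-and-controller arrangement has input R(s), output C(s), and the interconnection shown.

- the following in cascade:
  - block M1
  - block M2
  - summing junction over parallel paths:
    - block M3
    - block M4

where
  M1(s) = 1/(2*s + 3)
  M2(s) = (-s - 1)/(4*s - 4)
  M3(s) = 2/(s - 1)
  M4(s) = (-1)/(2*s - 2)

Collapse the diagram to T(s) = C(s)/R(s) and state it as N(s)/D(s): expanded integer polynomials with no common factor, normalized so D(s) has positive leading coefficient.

Answer: (-3*s - 3)/(16*s^3 - 8*s^2 - 32*s + 24)

Working:
1. parallel reduction of M3, M4; result 3/(2*s - 2)
2. cascade M1, M2, (M3+M4), which is the overall transfer function T(s) = C(s)/R(s) in lowest terms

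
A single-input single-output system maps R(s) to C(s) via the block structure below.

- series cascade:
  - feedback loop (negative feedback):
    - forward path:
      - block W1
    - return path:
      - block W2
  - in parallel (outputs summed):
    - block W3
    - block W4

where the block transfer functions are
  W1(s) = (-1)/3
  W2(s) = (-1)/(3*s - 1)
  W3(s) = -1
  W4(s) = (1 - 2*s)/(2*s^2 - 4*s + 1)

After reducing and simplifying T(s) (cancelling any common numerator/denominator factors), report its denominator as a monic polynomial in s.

Step 1: feedback reduction of W1, W2 = (1 - 3*s)/(9*s - 2)
Step 2: add W3, W4 (parallel) = (-2*s^2 + 2*s)/(2*s^2 - 4*s + 1)
Step 3: cascade [W1/(1+W1*W2)], (W3+W4) = (6*s^3 - 8*s^2 + 2*s)/(18*s^3 - 40*s^2 + 17*s - 2)
T(s) is the step-3 result (common factors already cancelled). Leading coefficient of the denominator: 18. Divide through by 18 for the monic polynomial.

Hence the answer: s^3 - 20*s^2/9 + 17*s/18 - 1/9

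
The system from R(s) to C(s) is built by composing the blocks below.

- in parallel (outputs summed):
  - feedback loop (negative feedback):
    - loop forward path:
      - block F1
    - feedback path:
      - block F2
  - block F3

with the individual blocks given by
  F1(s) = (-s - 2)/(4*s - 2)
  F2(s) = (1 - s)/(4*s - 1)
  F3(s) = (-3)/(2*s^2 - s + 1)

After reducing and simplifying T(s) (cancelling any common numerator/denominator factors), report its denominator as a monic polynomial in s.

First reduce the diagram to T(s).

(1) feedback reduction of F1, F2 gives (-4*s^2 - 7*s + 2)/(17*s^2 - 11*s)
(2) sum the parallel branches [F1/(1+F1*F2)], F3 gives (-8*s^4 - 10*s^3 - 44*s^2 + 24*s + 2)/(34*s^4 - 39*s^3 + 28*s^2 - 11*s)
That last expression is T(s), already simplified. Scaling its denominator by 1/34 (the reciprocal of the leading coefficient) yields the monic denominator.

Answer: s^4 - 39*s^3/34 + 14*s^2/17 - 11*s/34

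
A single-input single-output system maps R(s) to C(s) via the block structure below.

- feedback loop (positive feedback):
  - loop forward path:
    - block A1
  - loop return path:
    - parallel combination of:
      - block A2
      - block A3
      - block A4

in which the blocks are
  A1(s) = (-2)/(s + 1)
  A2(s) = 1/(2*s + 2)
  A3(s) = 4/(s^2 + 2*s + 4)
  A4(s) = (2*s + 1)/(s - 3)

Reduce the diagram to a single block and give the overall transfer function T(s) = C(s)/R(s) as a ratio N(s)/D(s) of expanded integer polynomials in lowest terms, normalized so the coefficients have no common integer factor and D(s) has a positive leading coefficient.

[1] reduce the parallel group A2, A3, A4; result (4*s^4 + 15*s^3 + 37*s^2 + 10*s - 28)/(2*s^4 - 6*s^2 - 28*s - 24)
[2] reduce the feedback loop with forward A1 and return (A2+A3+A4), which is the overall transfer function T(s) = C(s)/R(s) in lowest terms

Therefore the answer is (-2*s^4 + 6*s^2 + 28*s + 24)/(s^5 + 5*s^4 + 12*s^3 + 20*s^2 - 16*s - 40).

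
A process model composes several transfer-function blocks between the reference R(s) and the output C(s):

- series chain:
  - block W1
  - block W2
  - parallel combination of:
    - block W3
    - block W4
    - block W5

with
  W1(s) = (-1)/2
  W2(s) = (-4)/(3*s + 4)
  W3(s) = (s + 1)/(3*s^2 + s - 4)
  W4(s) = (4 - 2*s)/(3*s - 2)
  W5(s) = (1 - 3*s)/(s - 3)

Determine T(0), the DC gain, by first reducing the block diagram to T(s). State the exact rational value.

The answer is -31/24.

Reasoning:
Step 1: combine W3, W4, W5 in parallel = (-33*s^4 + 49*s^3 + 13*s^2 - 95*s + 62)/(9*s^4 - 30*s^3 - 5*s^2 + 50*s - 24)
Step 2: reduce the series chain W1, W2, (W3+W4+W5) = (-66*s^4 + 98*s^3 + 26*s^2 - 190*s + 124)/(27*s^5 - 54*s^4 - 135*s^3 + 130*s^2 + 128*s - 96)
That last expression is T(s); at s = 0 only the constant terms survive, so T(0) = 124/(-96) = -31/24.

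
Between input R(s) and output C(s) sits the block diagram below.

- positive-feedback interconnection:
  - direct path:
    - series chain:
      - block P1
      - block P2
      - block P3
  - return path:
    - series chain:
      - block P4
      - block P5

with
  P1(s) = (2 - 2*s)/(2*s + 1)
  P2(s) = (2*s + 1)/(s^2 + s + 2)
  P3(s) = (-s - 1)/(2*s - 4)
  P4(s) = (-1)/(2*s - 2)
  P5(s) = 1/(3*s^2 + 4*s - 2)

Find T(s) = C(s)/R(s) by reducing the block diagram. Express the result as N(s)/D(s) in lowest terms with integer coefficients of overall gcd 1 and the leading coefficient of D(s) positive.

(1) cascade P1, P2, P3: (s^2 - 1)/(s^3 - s^2 - 4)
(2) multiply P4, P5 (series): (-1)/(6*s^3 + 2*s^2 - 12*s + 4)
(3) reduce the feedback loop with forward (P1*P2*P3) and return (P4*P5), which is the overall transfer function T(s) = C(s)/R(s) in lowest terms

Answer: (6*s^4 + 8*s^3 - 10*s^2 - 8*s + 4)/(6*s^5 + 2*s^4 - 12*s^3 - 20*s^2 - 31*s + 17)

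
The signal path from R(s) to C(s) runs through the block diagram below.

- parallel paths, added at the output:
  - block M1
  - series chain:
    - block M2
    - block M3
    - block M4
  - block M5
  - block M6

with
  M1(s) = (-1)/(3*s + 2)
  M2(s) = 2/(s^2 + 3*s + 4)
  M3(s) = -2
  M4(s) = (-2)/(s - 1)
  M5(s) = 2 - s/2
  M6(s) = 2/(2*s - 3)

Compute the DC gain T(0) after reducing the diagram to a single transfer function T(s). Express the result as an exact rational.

Answer: -7/6

Working:
Step 1. series reduction of M2, M3, M4 -> 8/(s^3 + 2*s^2 + s - 4)
Step 2. parallel reduction of M1, (M2*M3*M4), M5, M6 -> (-6*s^6 + 17*s^5 + 46*s^4 + 31*s^3 - 46*s^2 - 66*s - 56)/(12*s^5 + 14*s^4 - 20*s^3 - 82*s^2 + 28*s + 48)
That last expression is T(s); at s = 0 only the constant terms survive, so T(0) = -56/48 = -7/6.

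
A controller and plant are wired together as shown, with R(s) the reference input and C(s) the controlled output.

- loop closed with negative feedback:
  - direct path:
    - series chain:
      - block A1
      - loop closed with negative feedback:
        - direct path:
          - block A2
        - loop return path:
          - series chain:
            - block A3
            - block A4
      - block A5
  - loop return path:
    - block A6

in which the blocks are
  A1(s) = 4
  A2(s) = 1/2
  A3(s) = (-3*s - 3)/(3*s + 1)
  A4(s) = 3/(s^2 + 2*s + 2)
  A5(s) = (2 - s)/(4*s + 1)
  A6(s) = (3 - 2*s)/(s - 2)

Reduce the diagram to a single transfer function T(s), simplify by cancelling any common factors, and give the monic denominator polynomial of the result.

(1) cascade A3, A4 gives (-9*s - 9)/(3*s^3 + 7*s^2 + 8*s + 2)
(2) feedback reduction of A2, (A3*A4) gives (3*s^3 + 7*s^2 + 8*s + 2)/(6*s^3 + 14*s^2 + 7*s - 5)
(3) multiply A1, [A2/(1+A2*(A3*A4))], A5 (series) gives (-12*s^4 - 4*s^3 + 24*s^2 + 56*s + 16)/(24*s^4 + 62*s^3 + 42*s^2 - 13*s - 5)
(4) close the feedback loop around (A1*[A2/(1+A2*(A3*A4))]*A5), A6 gives (-12*s^4 - 4*s^3 + 24*s^2 + 56*s + 16)/(48*s^4 + 82*s^3 + 22*s^2 - 93*s - 29)
T(s) is the step-4 result (common factors already cancelled). Leading coefficient of the denominator: 48. Divide through by 48 for the monic polynomial.

Answer: s^4 + 41*s^3/24 + 11*s^2/24 - 31*s/16 - 29/48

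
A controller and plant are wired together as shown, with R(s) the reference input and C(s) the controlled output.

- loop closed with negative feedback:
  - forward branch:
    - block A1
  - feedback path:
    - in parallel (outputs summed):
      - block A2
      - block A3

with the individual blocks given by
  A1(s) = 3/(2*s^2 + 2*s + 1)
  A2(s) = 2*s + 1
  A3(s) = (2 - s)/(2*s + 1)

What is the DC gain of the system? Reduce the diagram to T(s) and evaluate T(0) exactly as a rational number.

Reducing step by step:

Step 1 - combine A2, A3 in parallel = (4*s^2 + 3*s + 3)/(2*s + 1)
Step 2 - reduce the feedback loop with forward A1 and return (A2+A3) = (6*s + 3)/(4*s^3 + 18*s^2 + 13*s + 10)
The step-2 result is T(s). Setting s = 0: T(0) = 3/10.

Answer: 3/10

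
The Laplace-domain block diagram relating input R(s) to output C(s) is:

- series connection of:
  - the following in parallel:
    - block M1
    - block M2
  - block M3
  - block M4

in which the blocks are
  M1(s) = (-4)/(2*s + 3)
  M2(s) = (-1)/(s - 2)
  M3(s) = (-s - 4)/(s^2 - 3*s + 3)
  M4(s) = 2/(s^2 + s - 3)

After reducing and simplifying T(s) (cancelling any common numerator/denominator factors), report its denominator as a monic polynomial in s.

(1) reduce the parallel group M1, M2 gives (5 - 6*s)/(2*s^2 - s - 6)
(2) combine (M1+M2), M3, M4 in series gives (12*s^2 + 38*s - 40)/(2*s^6 - 5*s^5 - 10*s^4 + 39*s^3 - 12*s^2 - 63*s + 54)
The result of step 2 is T(s) in lowest terms. Its denominator has leading coefficient 2; dividing the denominator through by 2 makes it monic.

Therefore the answer is s^6 - 5*s^5/2 - 5*s^4 + 39*s^3/2 - 6*s^2 - 63*s/2 + 27.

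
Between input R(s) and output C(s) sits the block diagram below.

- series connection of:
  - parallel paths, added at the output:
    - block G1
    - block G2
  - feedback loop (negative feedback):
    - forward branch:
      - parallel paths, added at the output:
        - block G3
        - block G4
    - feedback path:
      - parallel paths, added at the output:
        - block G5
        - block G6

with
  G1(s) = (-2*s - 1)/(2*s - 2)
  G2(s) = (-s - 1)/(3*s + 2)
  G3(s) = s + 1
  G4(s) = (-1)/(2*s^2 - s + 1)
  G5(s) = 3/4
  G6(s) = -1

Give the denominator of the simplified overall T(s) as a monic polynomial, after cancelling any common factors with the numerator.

Step 1 - combine G1, G2 in parallel; result (-8*s^2 - 7*s)/(6*s^2 - 2*s - 4)
Step 2 - reduce the parallel group G3, G4; result (2*s^3 + s^2)/(2*s^2 - s + 1)
Step 3 - reduce the parallel group G5, G6; result (-1)/4
Step 4 - feedback reduction of (G3+G4), (G5+G6); result (-8*s^3 - 4*s^2)/(2*s^3 - 7*s^2 + 4*s - 4)
Step 5 - combine (G1+G2), [(G3+G4)/(1+(G3+G4)*(G5+G6))] in series; result (32*s^5 + 44*s^4 + 14*s^3)/(6*s^5 - 23*s^4 + 15*s^3 - 2*s^2 - 4*s + 8)
No further cancellation is possible in the step-5 result, so that is T(s). Its denominator becomes monic after dividing by the leading coefficient 6.

Final answer: s^5 - 23*s^4/6 + 5*s^3/2 - s^2/3 - 2*s/3 + 4/3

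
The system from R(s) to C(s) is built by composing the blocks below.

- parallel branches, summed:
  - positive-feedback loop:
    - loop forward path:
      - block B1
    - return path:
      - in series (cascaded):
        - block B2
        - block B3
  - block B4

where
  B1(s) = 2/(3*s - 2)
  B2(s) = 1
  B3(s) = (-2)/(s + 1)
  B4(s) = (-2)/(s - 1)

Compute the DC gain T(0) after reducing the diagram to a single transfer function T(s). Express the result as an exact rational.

(1) combine B2, B3 in series gives (-2)/(s + 1)
(2) reduce the feedback loop with forward B1 and return (B2*B3) gives (2*s + 2)/(3*s^2 + s + 2)
(3) reduce the parallel group [B1/(1-B1*(B2*B3))], B4 gives (-4*s^2 - 2*s - 6)/(3*s^3 - 2*s^2 + s - 2)
That last expression is T(s); at s = 0 only the constant terms survive, so T(0) = -6/(-2) = 3.

Therefore the answer is 3.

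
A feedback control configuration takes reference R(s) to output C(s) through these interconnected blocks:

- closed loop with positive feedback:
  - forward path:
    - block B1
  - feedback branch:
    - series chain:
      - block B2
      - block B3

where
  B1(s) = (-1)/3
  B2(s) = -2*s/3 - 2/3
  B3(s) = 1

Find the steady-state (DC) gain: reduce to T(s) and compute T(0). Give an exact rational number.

Step 1 - series reduction of B2, B3; result -2*s/3 - 2/3
Step 2 - feedback reduction of B1, (B2*B3); result 3/(2*s - 7)
The step-2 result is T(s). Setting s = 0: T(0) = 3/(-7) = -3/7.

Answer: -3/7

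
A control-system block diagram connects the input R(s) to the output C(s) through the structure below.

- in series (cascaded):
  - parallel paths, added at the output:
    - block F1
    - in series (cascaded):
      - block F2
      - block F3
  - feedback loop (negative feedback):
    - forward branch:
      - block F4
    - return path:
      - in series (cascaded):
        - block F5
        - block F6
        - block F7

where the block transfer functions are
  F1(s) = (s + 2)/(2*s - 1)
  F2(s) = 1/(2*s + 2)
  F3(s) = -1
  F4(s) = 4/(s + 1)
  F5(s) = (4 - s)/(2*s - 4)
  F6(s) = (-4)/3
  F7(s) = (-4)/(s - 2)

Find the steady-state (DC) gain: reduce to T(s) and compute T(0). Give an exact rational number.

Answer: -6/7

Working:
[1] reduce the series chain F2, F3; result (-1)/(2*s + 2)
[2] sum the parallel branches F1, (F2*F3); result (2*s^2 + 4*s + 5)/(4*s^2 + 2*s - 2)
[3] series reduction of F5, F6, F7; result (32 - 8*s)/(3*s^2 - 12*s + 12)
[4] apply the feedback formula to F4, (F5*F6*F7); result (12*s^2 - 48*s + 48)/(3*s^3 - 9*s^2 - 32*s + 140)
[5] multiply (F1+(F2*F3)), [F4/(1+F4*(F5*F6*F7))] (series); result (12*s^4 - 24*s^3 - 18*s^2 - 24*s + 120)/(6*s^5 - 15*s^4 - 76*s^3 + 257*s^2 + 172*s - 140)
DC gain: substitute s = 0 into T(s) from step 5: T(0) = 120/(-140) = -6/7.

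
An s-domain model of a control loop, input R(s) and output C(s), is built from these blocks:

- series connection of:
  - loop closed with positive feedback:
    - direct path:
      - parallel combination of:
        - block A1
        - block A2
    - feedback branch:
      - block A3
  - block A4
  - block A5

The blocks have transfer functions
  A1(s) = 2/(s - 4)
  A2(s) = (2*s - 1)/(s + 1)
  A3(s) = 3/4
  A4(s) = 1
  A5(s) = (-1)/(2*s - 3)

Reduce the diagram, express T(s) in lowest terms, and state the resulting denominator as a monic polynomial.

Step 1 - parallel reduction of A1, A2 -> (2*s^2 - 7*s + 6)/(s^2 - 3*s - 4)
Step 2 - collapse the loop ((A1+A2) forward, A3 return) -> (-8*s^2 + 28*s - 24)/(2*s^2 - 9*s + 34)
Step 3 - multiply [(A1+A2)/(1-(A1+A2)*A3)], A4, A5 (series) -> (4*s - 8)/(2*s^2 - 9*s + 34)
That last expression is T(s), already simplified. Scaling its denominator by 1/2 (the reciprocal of the leading coefficient) yields the monic denominator.

Final answer: s^2 - 9*s/2 + 17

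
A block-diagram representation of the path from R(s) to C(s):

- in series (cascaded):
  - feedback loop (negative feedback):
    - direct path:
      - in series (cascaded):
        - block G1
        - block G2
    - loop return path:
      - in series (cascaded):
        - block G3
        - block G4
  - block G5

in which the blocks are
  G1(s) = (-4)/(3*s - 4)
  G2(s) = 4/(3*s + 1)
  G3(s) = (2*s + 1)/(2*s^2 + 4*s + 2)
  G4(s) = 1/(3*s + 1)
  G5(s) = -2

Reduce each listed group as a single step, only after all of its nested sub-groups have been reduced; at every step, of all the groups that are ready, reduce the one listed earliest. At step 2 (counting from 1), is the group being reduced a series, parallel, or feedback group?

Answer: series

Working:
Step 1 - cascade G1, G2
Step 2 - multiply G3, G4 (series)
Step 3 - reduce the feedback loop with forward (G1*G2) and return (G3*G4)
Step 4 - combine [(G1*G2)/(1+(G1*G2)*(G3*G4))], G5 in series
Step 2: series.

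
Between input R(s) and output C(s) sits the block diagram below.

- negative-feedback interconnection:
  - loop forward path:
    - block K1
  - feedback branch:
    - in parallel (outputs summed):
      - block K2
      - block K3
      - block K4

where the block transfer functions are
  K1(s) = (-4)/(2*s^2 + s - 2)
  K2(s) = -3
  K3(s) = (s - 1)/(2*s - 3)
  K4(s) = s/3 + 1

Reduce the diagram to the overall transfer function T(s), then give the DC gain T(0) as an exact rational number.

The answer is -6/7.

Reasoning:
(1) sum the parallel branches K2, K3, K4, giving (2*s^2 - 12*s + 15)/(6*s - 9)
(2) apply the feedback formula to K1, (K2+K3+K4), giving (36 - 24*s)/(12*s^3 - 20*s^2 + 27*s - 42)
The step-2 result is T(s). Setting s = 0: T(0) = 36/(-42) = -6/7.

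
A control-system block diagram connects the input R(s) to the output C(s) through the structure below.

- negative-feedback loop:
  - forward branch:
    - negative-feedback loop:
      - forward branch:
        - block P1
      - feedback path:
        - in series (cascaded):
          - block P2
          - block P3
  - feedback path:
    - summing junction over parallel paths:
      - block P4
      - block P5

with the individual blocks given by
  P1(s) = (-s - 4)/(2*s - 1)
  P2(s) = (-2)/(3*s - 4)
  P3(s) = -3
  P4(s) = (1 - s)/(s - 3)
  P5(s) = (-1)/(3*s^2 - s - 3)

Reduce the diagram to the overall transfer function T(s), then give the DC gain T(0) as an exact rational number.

Reducing step by step:

1. multiply P2, P3 (series) = 6/(3*s - 4)
2. reduce the feedback loop with forward P1 and return (P2*P3) = (-3*s^2 - 8*s + 16)/(6*s^2 - 17*s - 20)
3. combine P4, P5 in parallel = (-3*s^3 + 4*s^2 + s)/(3*s^3 - 10*s^2 + 9)
4. reduce the feedback loop with forward [P1/(1+P1*(P2*P3))] and return (P4+P5) = (-9*s^5 + 6*s^4 + 128*s^3 - 187*s^2 - 72*s + 144)/(27*s^5 - 99*s^4 + 27*s^3 + 310*s^2 - 137*s - 180)
That last expression is T(s); at s = 0 only the constant terms survive, so T(0) = 144/(-180) = -4/5.

Answer: -4/5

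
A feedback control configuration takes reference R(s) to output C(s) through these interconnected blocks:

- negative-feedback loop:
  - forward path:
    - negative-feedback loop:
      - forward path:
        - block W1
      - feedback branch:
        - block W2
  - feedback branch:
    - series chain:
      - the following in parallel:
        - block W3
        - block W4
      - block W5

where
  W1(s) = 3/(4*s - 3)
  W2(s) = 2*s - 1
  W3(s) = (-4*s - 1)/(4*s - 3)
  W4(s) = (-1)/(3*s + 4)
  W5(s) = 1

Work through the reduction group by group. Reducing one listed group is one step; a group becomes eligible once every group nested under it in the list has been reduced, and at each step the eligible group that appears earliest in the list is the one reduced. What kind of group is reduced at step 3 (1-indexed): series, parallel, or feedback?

The answer is series.

Reasoning:
Step 1 - collapse the loop (W1 forward, W2 return)
Step 2 - parallel reduction of W3, W4
Step 3 - cascade (W3+W4), W5
Step 4 - apply the feedback formula to [W1/(1+W1*W2)], ((W3+W4)*W5)
Step 3: series.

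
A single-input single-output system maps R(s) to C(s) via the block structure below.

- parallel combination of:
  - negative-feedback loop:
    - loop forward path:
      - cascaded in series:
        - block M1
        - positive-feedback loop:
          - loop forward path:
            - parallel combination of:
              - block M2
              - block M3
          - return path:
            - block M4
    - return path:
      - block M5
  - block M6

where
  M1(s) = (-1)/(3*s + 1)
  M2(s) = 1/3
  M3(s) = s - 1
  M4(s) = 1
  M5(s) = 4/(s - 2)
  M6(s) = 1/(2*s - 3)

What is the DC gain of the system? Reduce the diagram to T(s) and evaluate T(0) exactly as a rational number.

First reduce the diagram to T(s).

Step 1 - sum the parallel branches M2, M3, giving s - 2/3
Step 2 - apply the feedback formula to (M2+M3), M4, giving (2 - 3*s)/(3*s - 5)
Step 3 - reduce the series chain M1, [(M2+M3)/(1-(M2+M3)*M4)], giving (3*s - 2)/(9*s^2 - 12*s - 5)
Step 4 - feedback reduction of (M1*[(M2+M3)/(1-(M2+M3)*M4)]), M5, giving (3*s^2 - 8*s + 4)/(9*s^3 - 30*s^2 + 31*s + 2)
Step 5 - combine [(M1*[(M2+M3)/(1-(M2+M3)*M4)])/(1+(M1*[(M2+M3)/(1-(M2+M3)*M4)])*M5)], M6 in parallel, giving (15*s^3 - 55*s^2 + 63*s - 10)/(18*s^4 - 87*s^3 + 152*s^2 - 89*s - 6)
The step-5 result is T(s). Setting s = 0: T(0) = -10/(-6) = 5/3.

Answer: 5/3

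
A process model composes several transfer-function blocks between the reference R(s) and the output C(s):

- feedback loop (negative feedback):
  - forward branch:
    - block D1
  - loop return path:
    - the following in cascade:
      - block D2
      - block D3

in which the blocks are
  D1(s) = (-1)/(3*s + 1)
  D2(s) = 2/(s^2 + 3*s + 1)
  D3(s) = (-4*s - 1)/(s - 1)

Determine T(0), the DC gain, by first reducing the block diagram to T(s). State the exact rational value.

Answer: 1

Working:
Step 1. cascade D2, D3; result (-8*s - 2)/(s^3 + 2*s^2 - 2*s - 1)
Step 2. close the feedback loop around D1, (D2*D3); result (-s^3 - 2*s^2 + 2*s + 1)/(3*s^4 + 7*s^3 - 4*s^2 + 3*s + 1)
Evaluating the step-2 result (the overall T(s)) at s = 0 gives T(0) = 1/1 = 1.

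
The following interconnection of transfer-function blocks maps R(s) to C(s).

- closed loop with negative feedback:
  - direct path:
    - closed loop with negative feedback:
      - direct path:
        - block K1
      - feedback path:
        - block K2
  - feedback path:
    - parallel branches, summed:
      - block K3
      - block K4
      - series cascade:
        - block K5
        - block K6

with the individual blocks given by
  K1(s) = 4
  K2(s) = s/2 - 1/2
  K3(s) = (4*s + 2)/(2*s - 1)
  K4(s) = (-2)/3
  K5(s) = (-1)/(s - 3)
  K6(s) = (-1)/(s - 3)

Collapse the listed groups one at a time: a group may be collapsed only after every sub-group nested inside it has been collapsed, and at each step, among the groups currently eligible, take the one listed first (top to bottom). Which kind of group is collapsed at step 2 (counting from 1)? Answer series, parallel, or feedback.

(1) collapse the loop (K1 forward, K2 return)
(2) multiply K5, K6 (series)
(3) add K3, K4, (K5*K6) (parallel)
(4) feedback reduction of [K1/(1+K1*K2)], (K3+K4+(K5*K6))
The group at step 2 is a series group.

Final answer: series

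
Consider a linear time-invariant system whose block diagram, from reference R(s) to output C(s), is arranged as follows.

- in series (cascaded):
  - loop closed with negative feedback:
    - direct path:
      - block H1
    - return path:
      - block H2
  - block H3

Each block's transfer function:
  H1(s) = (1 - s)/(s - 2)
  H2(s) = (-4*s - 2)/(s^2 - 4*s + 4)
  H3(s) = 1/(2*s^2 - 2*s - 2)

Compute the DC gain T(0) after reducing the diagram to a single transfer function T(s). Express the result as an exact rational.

First reduce the diagram to T(s).

Step 1 - apply the feedback formula to H1, H2: (-s^3 + 5*s^2 - 8*s + 4)/(s^3 - 2*s^2 + 10*s - 10)
Step 2 - series reduction of [H1/(1+H1*H2)], H3: (-s^3 + 5*s^2 - 8*s + 4)/(2*s^5 - 6*s^4 + 22*s^3 - 36*s^2 + 20)
Evaluating the step-2 result (the overall T(s)) at s = 0 gives T(0) = 4/20 = 1/5.

Answer: 1/5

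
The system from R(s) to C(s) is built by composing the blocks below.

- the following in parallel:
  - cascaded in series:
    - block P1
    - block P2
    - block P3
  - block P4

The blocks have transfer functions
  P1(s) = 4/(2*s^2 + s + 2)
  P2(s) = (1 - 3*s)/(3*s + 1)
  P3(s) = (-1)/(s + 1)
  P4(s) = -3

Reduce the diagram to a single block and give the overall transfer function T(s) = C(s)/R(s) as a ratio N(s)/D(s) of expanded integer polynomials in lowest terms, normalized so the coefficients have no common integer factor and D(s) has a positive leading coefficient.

Reducing step by step:

Step 1 - cascade P1, P2, P3, giving (12*s - 4)/(6*s^4 + 11*s^3 + 12*s^2 + 9*s + 2)
Step 2 - sum the parallel branches (P1*P2*P3), P4, giving the overall T(s)

Answer: (-18*s^4 - 33*s^3 - 36*s^2 - 15*s - 10)/(6*s^4 + 11*s^3 + 12*s^2 + 9*s + 2)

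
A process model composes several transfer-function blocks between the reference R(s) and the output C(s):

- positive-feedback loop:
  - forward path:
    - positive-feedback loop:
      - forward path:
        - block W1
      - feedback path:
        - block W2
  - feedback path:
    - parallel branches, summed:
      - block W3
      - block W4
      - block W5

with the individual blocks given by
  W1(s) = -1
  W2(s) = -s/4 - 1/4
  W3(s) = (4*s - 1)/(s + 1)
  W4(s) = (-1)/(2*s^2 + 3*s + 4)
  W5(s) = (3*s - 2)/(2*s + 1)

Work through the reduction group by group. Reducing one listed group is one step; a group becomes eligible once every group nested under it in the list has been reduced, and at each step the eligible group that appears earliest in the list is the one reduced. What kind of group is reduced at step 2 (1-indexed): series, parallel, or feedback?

[1] close the feedback loop around W1, W2
[2] parallel reduction of W3, W4, W5
[3] collapse the loop ([W1/(1-W1*W2)] forward, (W3+W4+W5) return)
Step 2 collapses a parallel group.

Answer: parallel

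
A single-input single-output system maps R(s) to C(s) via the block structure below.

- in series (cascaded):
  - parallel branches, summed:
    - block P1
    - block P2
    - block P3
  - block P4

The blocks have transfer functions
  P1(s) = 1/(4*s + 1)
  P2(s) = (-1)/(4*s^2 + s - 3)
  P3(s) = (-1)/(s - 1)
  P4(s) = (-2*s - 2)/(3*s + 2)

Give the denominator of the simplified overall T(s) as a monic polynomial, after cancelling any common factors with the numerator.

1. reduce the parallel group P1, P2, P3; result (-12*s^3 - 15*s^2 + 10*s + 7)/(16*s^4 - 8*s^3 - 19*s^2 + 8*s + 3)
2. cascade (P1+P2+P3), P4; result (24*s^3 + 30*s^2 - 20*s - 14)/(48*s^4 - 40*s^3 - 33*s^2 + 19*s + 6)
T(s) is the step-2 result (common factors already cancelled). Leading coefficient of the denominator: 48. Divide through by 48 for the monic polynomial.

Final answer: s^4 - 5*s^3/6 - 11*s^2/16 + 19*s/48 + 1/8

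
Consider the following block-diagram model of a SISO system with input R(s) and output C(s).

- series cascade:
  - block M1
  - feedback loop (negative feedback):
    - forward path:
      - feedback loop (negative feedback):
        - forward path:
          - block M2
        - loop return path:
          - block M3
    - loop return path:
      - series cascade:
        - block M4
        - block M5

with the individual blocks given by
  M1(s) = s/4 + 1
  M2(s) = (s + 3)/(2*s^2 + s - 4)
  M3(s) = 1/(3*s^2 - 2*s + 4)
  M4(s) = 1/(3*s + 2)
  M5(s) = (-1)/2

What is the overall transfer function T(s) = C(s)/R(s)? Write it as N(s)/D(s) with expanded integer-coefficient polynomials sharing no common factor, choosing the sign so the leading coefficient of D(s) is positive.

[1] apply the feedback formula to M2, M3 gives (3*s^3 + 7*s^2 - 2*s + 12)/(6*s^4 - s^3 - 6*s^2 + 13*s - 13)
[2] combine M4, M5 in series gives (-1)/(6*s + 4)
[3] apply the feedback formula to [M2/(1+M2*M3)], (M4*M5) gives (18*s^4 + 54*s^3 + 16*s^2 + 64*s + 48)/(36*s^5 + 18*s^4 - 43*s^3 + 47*s^2 - 24*s - 64)
[4] combine M1, [[M2/(1+M2*M3)]/(1+[M2/(1+M2*M3)]*(M4*M5))] in series; the result is T(s) itself (integer coefficients, no common factor, positive leading denominator coefficient)

Therefore the answer is (9*s^5 + 63*s^4 + 116*s^3 + 64*s^2 + 152*s + 96)/(72*s^5 + 36*s^4 - 86*s^3 + 94*s^2 - 48*s - 128).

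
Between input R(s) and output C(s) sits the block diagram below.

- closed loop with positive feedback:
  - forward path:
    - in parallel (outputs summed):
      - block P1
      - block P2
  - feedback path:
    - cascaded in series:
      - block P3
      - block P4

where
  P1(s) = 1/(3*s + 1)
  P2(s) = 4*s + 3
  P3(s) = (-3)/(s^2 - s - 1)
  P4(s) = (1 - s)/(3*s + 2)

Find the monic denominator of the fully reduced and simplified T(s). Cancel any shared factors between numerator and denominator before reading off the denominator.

(1) combine P1, P2 in parallel gives (12*s^2 + 13*s + 4)/(3*s + 1)
(2) multiply P3, P4 (series) gives (3*s - 3)/(3*s^3 - s^2 - 5*s - 2)
(3) close the feedback loop around (P1+P2), (P3*P4) gives (36*s^5 + 27*s^4 - 61*s^3 - 93*s^2 - 46*s - 8)/(9*s^4 - 36*s^3 - 19*s^2 + 16*s + 10)
No further cancellation is possible in the step-3 result, so that is T(s). Its denominator becomes monic after dividing by the leading coefficient 9.

Final answer: s^4 - 4*s^3 - 19*s^2/9 + 16*s/9 + 10/9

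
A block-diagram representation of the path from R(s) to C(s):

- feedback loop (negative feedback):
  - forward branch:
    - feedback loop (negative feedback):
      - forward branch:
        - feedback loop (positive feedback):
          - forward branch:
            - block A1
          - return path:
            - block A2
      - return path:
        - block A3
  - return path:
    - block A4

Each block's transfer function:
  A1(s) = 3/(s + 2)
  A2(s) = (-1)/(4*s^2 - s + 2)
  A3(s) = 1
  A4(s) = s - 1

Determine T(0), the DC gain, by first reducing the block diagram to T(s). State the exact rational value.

Step 1. apply the feedback formula to A1, A2: (12*s^2 - 3*s + 6)/(4*s^3 + 7*s^2 + 7)
Step 2. close the feedback loop around [A1/(1-A1*A2)], A3: (12*s^2 - 3*s + 6)/(4*s^3 + 19*s^2 - 3*s + 13)
Step 3. close the feedback loop around [[A1/(1-A1*A2)]/(1+[A1/(1-A1*A2)]*A3)], A4: (12*s^2 - 3*s + 6)/(16*s^3 + 4*s^2 + 6*s + 7)
That last expression is T(s); at s = 0 only the constant terms survive, so T(0) = 6/7.

Final answer: 6/7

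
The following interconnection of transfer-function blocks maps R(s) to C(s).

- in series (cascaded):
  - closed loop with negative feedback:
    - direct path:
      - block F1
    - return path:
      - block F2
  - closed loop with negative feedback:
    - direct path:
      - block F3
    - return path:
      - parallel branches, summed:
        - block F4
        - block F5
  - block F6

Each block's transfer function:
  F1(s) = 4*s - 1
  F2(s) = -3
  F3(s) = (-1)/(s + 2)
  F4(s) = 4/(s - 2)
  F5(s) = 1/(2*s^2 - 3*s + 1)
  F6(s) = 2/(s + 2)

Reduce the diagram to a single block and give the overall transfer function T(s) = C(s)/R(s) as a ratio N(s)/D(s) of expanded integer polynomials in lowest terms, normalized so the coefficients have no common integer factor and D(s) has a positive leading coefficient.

Answer: (8*s^4 - 30*s^3 + 35*s^2 - 15*s + 2)/(12*s^6 + 2*s^5 - 128*s^4 + 254*s^2 - 152*s + 24)

Working:
1. collapse the loop (F1 forward, F2 return) gives (1 - 4*s)/(12*s - 4)
2. sum the parallel branches F4, F5 gives (8*s^2 - 11*s + 2)/(2*s^3 - 7*s^2 + 7*s - 2)
3. close the feedback loop around F3, (F4+F5) gives (-2*s^3 + 7*s^2 - 7*s + 2)/(2*s^4 - 3*s^3 - 15*s^2 + 23*s - 6)
4. series reduction of [F1/(1+F1*F2)], [F3/(1+F3*(F4+F5))], F6; the result is T(s) itself (integer coefficients, no common factor, positive leading denominator coefficient)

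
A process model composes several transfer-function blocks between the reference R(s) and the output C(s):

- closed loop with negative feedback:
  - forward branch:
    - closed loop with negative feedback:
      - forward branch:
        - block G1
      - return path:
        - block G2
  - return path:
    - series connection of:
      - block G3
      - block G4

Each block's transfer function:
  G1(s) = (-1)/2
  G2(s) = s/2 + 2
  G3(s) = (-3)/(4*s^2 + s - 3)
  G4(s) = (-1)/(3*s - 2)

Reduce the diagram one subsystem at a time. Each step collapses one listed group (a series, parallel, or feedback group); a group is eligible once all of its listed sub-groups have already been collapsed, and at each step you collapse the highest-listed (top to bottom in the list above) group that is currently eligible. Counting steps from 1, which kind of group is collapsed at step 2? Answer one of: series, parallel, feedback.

Reducing step by step:

Step 1: close the feedback loop around G1, G2
Step 2: combine G3, G4 in series
Step 3: reduce the feedback loop with forward [G1/(1+G1*G2)] and return (G3*G4)
At step 2 the group reduced is series.

Answer: series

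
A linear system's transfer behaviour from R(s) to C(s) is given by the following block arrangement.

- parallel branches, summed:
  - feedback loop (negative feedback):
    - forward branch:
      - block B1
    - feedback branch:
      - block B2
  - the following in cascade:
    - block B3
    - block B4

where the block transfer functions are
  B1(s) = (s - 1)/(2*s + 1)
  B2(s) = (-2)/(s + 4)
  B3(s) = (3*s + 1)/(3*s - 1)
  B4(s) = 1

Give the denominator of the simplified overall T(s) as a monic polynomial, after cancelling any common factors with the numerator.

Step 1 - close the feedback loop around B1, B2 gives (s^2 + 3*s - 4)/(2*s^2 + 7*s + 6)
Step 2 - series reduction of B3, B4 gives (3*s + 1)/(3*s - 1)
Step 3 - combine [B1/(1+B1*B2)], (B3*B4) in parallel gives (9*s^3 + 31*s^2 + 10*s + 10)/(6*s^3 + 19*s^2 + 11*s - 6)
No further cancellation is possible in the step-3 result, so that is T(s). Its denominator becomes monic after dividing by the leading coefficient 6.

Therefore the answer is s^3 + 19*s^2/6 + 11*s/6 - 1.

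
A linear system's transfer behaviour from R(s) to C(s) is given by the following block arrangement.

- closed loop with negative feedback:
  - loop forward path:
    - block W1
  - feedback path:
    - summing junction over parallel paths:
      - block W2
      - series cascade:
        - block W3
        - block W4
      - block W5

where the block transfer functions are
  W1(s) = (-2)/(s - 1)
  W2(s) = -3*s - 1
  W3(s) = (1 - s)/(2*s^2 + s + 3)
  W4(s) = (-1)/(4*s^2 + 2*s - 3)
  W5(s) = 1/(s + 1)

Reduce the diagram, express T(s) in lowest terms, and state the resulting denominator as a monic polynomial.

Step 1: series reduction of W3, W4, giving (s - 1)/(8*s^4 + 8*s^3 + 8*s^2 + 3*s - 9)
Step 2: parallel reduction of W2, (W3*W4), W5, giving (-24*s^6 - 56*s^5 - 56*s^4 - 41*s^3 + 16*s^2 + 36*s - 1)/(8*s^5 + 16*s^4 + 16*s^3 + 11*s^2 - 6*s - 9)
Step 3: feedback reduction of W1, (W2+(W3*W4)+W5), giving (-16*s^5 - 32*s^4 - 32*s^3 - 22*s^2 + 12*s + 18)/(56*s^6 + 120*s^5 + 112*s^4 + 77*s^3 - 49*s^2 - 75*s + 11)
That last expression is T(s), already simplified. Scaling its denominator by 1/56 (the reciprocal of the leading coefficient) yields the monic denominator.

Final answer: s^6 + 15*s^5/7 + 2*s^4 + 11*s^3/8 - 7*s^2/8 - 75*s/56 + 11/56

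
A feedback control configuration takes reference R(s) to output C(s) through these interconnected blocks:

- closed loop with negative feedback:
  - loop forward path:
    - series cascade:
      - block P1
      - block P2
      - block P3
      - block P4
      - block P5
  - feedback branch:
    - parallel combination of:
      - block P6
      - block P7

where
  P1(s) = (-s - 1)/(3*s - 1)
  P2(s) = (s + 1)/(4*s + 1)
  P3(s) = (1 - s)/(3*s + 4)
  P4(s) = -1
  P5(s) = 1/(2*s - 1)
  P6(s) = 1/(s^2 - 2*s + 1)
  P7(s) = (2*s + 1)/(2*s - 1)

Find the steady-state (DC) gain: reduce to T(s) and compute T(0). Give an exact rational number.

Step 1. multiply P1, P2, P3, P4, P5 (series) -> (-s^3 - s^2 + s + 1)/(72*s^4 + 54*s^3 - 59*s^2 - s + 4)
Step 2. sum the parallel branches P6, P7 -> (2*s^3 - 3*s^2 + 2*s)/(2*s^3 - 5*s^2 + 4*s - 1)
Step 3. collapse the loop ((P1*P2*P3*P4*P5) forward, (P6+P7) return) -> (-2*s^5 + s^4 + 4*s^3 - 2*s^2 - 2*s + 1)/(144*s^6 - 110*s^5 - 209*s^4 + 231*s^3 - 49*s^2 - 15*s + 4)
That last expression is T(s); at s = 0 only the constant terms survive, so T(0) = 1/4.

Therefore the answer is 1/4.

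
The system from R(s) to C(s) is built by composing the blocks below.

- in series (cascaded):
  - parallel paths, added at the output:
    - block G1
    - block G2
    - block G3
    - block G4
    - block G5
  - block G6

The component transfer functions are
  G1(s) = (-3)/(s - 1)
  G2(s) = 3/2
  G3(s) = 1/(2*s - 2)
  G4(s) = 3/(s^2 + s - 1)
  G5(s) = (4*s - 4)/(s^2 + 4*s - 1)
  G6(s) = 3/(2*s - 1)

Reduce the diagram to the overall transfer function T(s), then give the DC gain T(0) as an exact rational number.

First reduce the diagram to T(s).

Step 1: sum the parallel branches G1, G2, G3, G4, G5; result (3*s^5 + 15*s^4 - 36*s^3 - 29*s^2 + 37*s - 10)/(2*s^5 + 8*s^4 - 6*s^3 - 14*s^2 + 12*s - 2)
Step 2: combine (G1+G2+G3+G4+G5), G6 in series; result (9*s^5 + 45*s^4 - 108*s^3 - 87*s^2 + 111*s - 30)/(4*s^6 + 14*s^5 - 20*s^4 - 22*s^3 + 38*s^2 - 16*s + 2)
That last expression is T(s); at s = 0 only the constant terms survive, so T(0) = -30/2 = -15.

Answer: -15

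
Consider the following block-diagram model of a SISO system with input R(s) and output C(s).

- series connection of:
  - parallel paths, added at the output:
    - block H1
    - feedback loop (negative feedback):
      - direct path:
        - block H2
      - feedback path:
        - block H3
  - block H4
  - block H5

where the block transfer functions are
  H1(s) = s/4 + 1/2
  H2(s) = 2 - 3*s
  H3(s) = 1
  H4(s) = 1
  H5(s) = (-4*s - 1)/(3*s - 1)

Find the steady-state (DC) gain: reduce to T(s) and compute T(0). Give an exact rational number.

Reducing step by step:

Step 1: apply the feedback formula to H2, H3 -> (3*s - 2)/(3*s - 3)
Step 2: sum the parallel branches H1, [H2/(1+H2*H3)] -> (3*s^2 + 15*s - 14)/(12*s - 12)
Step 3: multiply (H1+[H2/(1+H2*H3)]), H4, H5 (series) -> (-12*s^3 - 63*s^2 + 41*s + 14)/(36*s^2 - 48*s + 12)
That last expression is T(s); at s = 0 only the constant terms survive, so T(0) = 14/12 = 7/6.

Answer: 7/6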